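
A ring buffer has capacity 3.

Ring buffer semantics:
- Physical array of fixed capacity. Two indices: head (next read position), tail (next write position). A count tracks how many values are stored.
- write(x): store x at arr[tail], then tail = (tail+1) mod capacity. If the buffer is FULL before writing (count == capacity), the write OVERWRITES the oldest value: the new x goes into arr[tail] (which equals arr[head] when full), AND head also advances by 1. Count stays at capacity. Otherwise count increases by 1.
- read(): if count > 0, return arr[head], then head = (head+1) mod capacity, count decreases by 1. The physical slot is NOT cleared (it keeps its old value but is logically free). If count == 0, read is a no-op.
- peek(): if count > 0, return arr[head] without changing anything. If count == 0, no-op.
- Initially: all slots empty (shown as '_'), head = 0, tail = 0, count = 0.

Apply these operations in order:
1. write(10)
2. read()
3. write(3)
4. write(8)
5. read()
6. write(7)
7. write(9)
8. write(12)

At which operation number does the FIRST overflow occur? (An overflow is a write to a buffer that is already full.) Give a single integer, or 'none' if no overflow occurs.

Answer: 8

Derivation:
After op 1 (write(10)): arr=[10 _ _] head=0 tail=1 count=1
After op 2 (read()): arr=[10 _ _] head=1 tail=1 count=0
After op 3 (write(3)): arr=[10 3 _] head=1 tail=2 count=1
After op 4 (write(8)): arr=[10 3 8] head=1 tail=0 count=2
After op 5 (read()): arr=[10 3 8] head=2 tail=0 count=1
After op 6 (write(7)): arr=[7 3 8] head=2 tail=1 count=2
After op 7 (write(9)): arr=[7 9 8] head=2 tail=2 count=3
After op 8 (write(12)): arr=[7 9 12] head=0 tail=0 count=3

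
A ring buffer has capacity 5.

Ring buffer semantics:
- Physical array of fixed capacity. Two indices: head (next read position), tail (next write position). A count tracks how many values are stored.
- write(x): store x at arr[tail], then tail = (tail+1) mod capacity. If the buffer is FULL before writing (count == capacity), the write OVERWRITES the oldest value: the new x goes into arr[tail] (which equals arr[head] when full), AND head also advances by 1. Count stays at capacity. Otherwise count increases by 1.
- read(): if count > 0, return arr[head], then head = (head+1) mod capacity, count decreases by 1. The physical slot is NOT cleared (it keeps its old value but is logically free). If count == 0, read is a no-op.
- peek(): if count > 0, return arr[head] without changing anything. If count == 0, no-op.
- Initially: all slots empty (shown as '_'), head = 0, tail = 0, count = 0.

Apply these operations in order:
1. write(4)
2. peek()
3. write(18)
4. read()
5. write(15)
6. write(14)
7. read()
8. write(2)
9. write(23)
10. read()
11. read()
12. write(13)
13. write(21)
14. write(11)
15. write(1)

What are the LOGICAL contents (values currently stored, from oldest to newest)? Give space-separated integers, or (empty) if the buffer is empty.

Answer: 23 13 21 11 1

Derivation:
After op 1 (write(4)): arr=[4 _ _ _ _] head=0 tail=1 count=1
After op 2 (peek()): arr=[4 _ _ _ _] head=0 tail=1 count=1
After op 3 (write(18)): arr=[4 18 _ _ _] head=0 tail=2 count=2
After op 4 (read()): arr=[4 18 _ _ _] head=1 tail=2 count=1
After op 5 (write(15)): arr=[4 18 15 _ _] head=1 tail=3 count=2
After op 6 (write(14)): arr=[4 18 15 14 _] head=1 tail=4 count=3
After op 7 (read()): arr=[4 18 15 14 _] head=2 tail=4 count=2
After op 8 (write(2)): arr=[4 18 15 14 2] head=2 tail=0 count=3
After op 9 (write(23)): arr=[23 18 15 14 2] head=2 tail=1 count=4
After op 10 (read()): arr=[23 18 15 14 2] head=3 tail=1 count=3
After op 11 (read()): arr=[23 18 15 14 2] head=4 tail=1 count=2
After op 12 (write(13)): arr=[23 13 15 14 2] head=4 tail=2 count=3
After op 13 (write(21)): arr=[23 13 21 14 2] head=4 tail=3 count=4
After op 14 (write(11)): arr=[23 13 21 11 2] head=4 tail=4 count=5
After op 15 (write(1)): arr=[23 13 21 11 1] head=0 tail=0 count=5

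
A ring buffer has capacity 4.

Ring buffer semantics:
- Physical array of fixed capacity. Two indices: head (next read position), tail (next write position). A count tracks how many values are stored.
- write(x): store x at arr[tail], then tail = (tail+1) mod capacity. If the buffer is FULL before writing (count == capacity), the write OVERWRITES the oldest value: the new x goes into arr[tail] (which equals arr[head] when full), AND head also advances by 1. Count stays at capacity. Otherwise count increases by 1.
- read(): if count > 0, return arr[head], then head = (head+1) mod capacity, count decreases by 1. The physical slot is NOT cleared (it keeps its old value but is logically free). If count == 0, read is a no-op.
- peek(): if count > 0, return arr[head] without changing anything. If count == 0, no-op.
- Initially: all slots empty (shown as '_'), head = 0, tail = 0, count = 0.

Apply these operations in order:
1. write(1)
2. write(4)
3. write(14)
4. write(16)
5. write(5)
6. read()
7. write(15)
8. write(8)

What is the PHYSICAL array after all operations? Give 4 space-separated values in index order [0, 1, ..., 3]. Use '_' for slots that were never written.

After op 1 (write(1)): arr=[1 _ _ _] head=0 tail=1 count=1
After op 2 (write(4)): arr=[1 4 _ _] head=0 tail=2 count=2
After op 3 (write(14)): arr=[1 4 14 _] head=0 tail=3 count=3
After op 4 (write(16)): arr=[1 4 14 16] head=0 tail=0 count=4
After op 5 (write(5)): arr=[5 4 14 16] head=1 tail=1 count=4
After op 6 (read()): arr=[5 4 14 16] head=2 tail=1 count=3
After op 7 (write(15)): arr=[5 15 14 16] head=2 tail=2 count=4
After op 8 (write(8)): arr=[5 15 8 16] head=3 tail=3 count=4

Answer: 5 15 8 16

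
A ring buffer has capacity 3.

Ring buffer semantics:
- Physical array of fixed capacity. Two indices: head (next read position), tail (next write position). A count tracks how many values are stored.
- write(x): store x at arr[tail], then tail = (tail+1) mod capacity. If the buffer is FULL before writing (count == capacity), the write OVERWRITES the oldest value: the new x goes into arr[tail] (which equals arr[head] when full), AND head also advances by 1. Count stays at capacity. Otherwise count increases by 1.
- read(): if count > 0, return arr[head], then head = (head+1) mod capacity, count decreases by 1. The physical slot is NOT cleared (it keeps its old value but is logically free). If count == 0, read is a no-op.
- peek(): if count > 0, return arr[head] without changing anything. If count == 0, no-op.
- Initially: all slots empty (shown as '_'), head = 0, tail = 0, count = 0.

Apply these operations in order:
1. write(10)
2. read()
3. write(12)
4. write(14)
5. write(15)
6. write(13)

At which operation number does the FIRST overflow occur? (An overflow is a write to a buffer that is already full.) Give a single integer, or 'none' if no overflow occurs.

After op 1 (write(10)): arr=[10 _ _] head=0 tail=1 count=1
After op 2 (read()): arr=[10 _ _] head=1 tail=1 count=0
After op 3 (write(12)): arr=[10 12 _] head=1 tail=2 count=1
After op 4 (write(14)): arr=[10 12 14] head=1 tail=0 count=2
After op 5 (write(15)): arr=[15 12 14] head=1 tail=1 count=3
After op 6 (write(13)): arr=[15 13 14] head=2 tail=2 count=3

Answer: 6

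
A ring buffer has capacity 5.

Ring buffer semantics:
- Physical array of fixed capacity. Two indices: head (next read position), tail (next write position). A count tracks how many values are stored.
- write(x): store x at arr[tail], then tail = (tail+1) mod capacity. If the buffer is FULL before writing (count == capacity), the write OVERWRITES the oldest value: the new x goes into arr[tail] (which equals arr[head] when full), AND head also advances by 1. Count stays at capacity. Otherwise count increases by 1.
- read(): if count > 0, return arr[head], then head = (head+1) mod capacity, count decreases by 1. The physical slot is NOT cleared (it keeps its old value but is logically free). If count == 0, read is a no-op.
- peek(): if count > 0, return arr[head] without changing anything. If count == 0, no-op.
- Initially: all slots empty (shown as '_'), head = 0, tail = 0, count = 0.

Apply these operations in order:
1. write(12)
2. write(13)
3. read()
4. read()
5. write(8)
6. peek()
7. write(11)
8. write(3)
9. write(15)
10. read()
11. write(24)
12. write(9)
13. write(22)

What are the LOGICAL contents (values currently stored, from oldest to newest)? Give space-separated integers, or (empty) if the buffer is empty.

Answer: 3 15 24 9 22

Derivation:
After op 1 (write(12)): arr=[12 _ _ _ _] head=0 tail=1 count=1
After op 2 (write(13)): arr=[12 13 _ _ _] head=0 tail=2 count=2
After op 3 (read()): arr=[12 13 _ _ _] head=1 tail=2 count=1
After op 4 (read()): arr=[12 13 _ _ _] head=2 tail=2 count=0
After op 5 (write(8)): arr=[12 13 8 _ _] head=2 tail=3 count=1
After op 6 (peek()): arr=[12 13 8 _ _] head=2 tail=3 count=1
After op 7 (write(11)): arr=[12 13 8 11 _] head=2 tail=4 count=2
After op 8 (write(3)): arr=[12 13 8 11 3] head=2 tail=0 count=3
After op 9 (write(15)): arr=[15 13 8 11 3] head=2 tail=1 count=4
After op 10 (read()): arr=[15 13 8 11 3] head=3 tail=1 count=3
After op 11 (write(24)): arr=[15 24 8 11 3] head=3 tail=2 count=4
After op 12 (write(9)): arr=[15 24 9 11 3] head=3 tail=3 count=5
After op 13 (write(22)): arr=[15 24 9 22 3] head=4 tail=4 count=5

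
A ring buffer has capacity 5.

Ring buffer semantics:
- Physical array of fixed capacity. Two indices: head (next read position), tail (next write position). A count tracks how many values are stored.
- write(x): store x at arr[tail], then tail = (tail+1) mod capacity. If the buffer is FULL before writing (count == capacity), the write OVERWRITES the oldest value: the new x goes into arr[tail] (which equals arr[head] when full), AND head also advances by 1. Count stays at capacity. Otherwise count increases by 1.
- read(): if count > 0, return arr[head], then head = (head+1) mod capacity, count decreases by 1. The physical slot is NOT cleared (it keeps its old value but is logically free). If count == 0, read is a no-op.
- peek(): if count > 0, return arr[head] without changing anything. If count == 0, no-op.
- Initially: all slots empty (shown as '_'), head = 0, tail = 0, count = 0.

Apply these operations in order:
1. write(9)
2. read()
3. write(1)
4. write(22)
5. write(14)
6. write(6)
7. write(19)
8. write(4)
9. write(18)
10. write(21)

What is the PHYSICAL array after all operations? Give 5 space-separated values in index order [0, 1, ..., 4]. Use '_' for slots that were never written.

After op 1 (write(9)): arr=[9 _ _ _ _] head=0 tail=1 count=1
After op 2 (read()): arr=[9 _ _ _ _] head=1 tail=1 count=0
After op 3 (write(1)): arr=[9 1 _ _ _] head=1 tail=2 count=1
After op 4 (write(22)): arr=[9 1 22 _ _] head=1 tail=3 count=2
After op 5 (write(14)): arr=[9 1 22 14 _] head=1 tail=4 count=3
After op 6 (write(6)): arr=[9 1 22 14 6] head=1 tail=0 count=4
After op 7 (write(19)): arr=[19 1 22 14 6] head=1 tail=1 count=5
After op 8 (write(4)): arr=[19 4 22 14 6] head=2 tail=2 count=5
After op 9 (write(18)): arr=[19 4 18 14 6] head=3 tail=3 count=5
After op 10 (write(21)): arr=[19 4 18 21 6] head=4 tail=4 count=5

Answer: 19 4 18 21 6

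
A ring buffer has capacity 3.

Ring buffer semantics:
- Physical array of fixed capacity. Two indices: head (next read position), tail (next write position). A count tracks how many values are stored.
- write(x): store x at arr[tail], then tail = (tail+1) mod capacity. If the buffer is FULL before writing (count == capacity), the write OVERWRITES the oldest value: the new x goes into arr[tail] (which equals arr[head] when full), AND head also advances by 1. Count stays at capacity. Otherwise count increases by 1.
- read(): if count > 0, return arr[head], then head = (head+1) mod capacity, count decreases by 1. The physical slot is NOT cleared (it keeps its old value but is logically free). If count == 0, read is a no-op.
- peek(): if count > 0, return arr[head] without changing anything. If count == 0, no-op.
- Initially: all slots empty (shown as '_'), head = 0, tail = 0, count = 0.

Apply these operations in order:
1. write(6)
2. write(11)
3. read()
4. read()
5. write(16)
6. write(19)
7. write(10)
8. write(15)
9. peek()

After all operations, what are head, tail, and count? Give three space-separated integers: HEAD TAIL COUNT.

Answer: 0 0 3

Derivation:
After op 1 (write(6)): arr=[6 _ _] head=0 tail=1 count=1
After op 2 (write(11)): arr=[6 11 _] head=0 tail=2 count=2
After op 3 (read()): arr=[6 11 _] head=1 tail=2 count=1
After op 4 (read()): arr=[6 11 _] head=2 tail=2 count=0
After op 5 (write(16)): arr=[6 11 16] head=2 tail=0 count=1
After op 6 (write(19)): arr=[19 11 16] head=2 tail=1 count=2
After op 7 (write(10)): arr=[19 10 16] head=2 tail=2 count=3
After op 8 (write(15)): arr=[19 10 15] head=0 tail=0 count=3
After op 9 (peek()): arr=[19 10 15] head=0 tail=0 count=3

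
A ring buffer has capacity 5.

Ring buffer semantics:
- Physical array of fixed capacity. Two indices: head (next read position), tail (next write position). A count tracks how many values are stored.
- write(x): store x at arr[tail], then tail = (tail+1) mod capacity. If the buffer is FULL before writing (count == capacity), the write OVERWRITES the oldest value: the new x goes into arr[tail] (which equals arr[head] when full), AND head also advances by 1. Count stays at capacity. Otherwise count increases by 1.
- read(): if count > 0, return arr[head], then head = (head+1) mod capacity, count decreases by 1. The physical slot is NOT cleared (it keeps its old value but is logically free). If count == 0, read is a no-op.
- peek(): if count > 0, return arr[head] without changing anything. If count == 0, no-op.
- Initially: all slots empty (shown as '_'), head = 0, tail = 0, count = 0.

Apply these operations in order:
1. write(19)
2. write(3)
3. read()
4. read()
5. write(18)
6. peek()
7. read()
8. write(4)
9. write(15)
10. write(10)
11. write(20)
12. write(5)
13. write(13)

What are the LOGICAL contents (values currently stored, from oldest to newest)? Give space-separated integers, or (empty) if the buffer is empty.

After op 1 (write(19)): arr=[19 _ _ _ _] head=0 tail=1 count=1
After op 2 (write(3)): arr=[19 3 _ _ _] head=0 tail=2 count=2
After op 3 (read()): arr=[19 3 _ _ _] head=1 tail=2 count=1
After op 4 (read()): arr=[19 3 _ _ _] head=2 tail=2 count=0
After op 5 (write(18)): arr=[19 3 18 _ _] head=2 tail=3 count=1
After op 6 (peek()): arr=[19 3 18 _ _] head=2 tail=3 count=1
After op 7 (read()): arr=[19 3 18 _ _] head=3 tail=3 count=0
After op 8 (write(4)): arr=[19 3 18 4 _] head=3 tail=4 count=1
After op 9 (write(15)): arr=[19 3 18 4 15] head=3 tail=0 count=2
After op 10 (write(10)): arr=[10 3 18 4 15] head=3 tail=1 count=3
After op 11 (write(20)): arr=[10 20 18 4 15] head=3 tail=2 count=4
After op 12 (write(5)): arr=[10 20 5 4 15] head=3 tail=3 count=5
After op 13 (write(13)): arr=[10 20 5 13 15] head=4 tail=4 count=5

Answer: 15 10 20 5 13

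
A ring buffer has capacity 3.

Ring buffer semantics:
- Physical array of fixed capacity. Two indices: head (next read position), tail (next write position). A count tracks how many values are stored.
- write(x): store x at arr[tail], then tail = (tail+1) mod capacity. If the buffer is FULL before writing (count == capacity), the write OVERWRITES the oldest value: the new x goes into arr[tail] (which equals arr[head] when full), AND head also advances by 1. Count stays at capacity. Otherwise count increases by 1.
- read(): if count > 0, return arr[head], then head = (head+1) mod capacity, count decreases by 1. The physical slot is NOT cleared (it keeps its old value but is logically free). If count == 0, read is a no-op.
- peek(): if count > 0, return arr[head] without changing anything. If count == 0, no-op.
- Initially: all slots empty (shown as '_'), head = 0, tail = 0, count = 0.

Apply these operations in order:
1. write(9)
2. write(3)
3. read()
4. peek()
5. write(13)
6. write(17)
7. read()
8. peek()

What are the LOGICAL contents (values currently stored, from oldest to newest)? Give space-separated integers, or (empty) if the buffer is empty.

After op 1 (write(9)): arr=[9 _ _] head=0 tail=1 count=1
After op 2 (write(3)): arr=[9 3 _] head=0 tail=2 count=2
After op 3 (read()): arr=[9 3 _] head=1 tail=2 count=1
After op 4 (peek()): arr=[9 3 _] head=1 tail=2 count=1
After op 5 (write(13)): arr=[9 3 13] head=1 tail=0 count=2
After op 6 (write(17)): arr=[17 3 13] head=1 tail=1 count=3
After op 7 (read()): arr=[17 3 13] head=2 tail=1 count=2
After op 8 (peek()): arr=[17 3 13] head=2 tail=1 count=2

Answer: 13 17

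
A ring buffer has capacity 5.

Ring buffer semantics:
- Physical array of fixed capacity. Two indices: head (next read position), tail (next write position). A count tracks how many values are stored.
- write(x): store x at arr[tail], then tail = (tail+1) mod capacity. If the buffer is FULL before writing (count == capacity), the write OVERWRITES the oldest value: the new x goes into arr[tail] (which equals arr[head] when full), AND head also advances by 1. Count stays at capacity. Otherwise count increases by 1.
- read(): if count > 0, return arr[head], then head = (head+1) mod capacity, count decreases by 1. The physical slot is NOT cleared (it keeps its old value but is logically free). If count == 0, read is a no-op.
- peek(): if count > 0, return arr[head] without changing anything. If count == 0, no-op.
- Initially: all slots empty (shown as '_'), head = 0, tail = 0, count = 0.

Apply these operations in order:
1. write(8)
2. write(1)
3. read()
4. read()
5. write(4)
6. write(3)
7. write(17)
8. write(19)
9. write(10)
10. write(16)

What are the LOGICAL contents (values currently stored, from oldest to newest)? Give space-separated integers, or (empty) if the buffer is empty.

Answer: 3 17 19 10 16

Derivation:
After op 1 (write(8)): arr=[8 _ _ _ _] head=0 tail=1 count=1
After op 2 (write(1)): arr=[8 1 _ _ _] head=0 tail=2 count=2
After op 3 (read()): arr=[8 1 _ _ _] head=1 tail=2 count=1
After op 4 (read()): arr=[8 1 _ _ _] head=2 tail=2 count=0
After op 5 (write(4)): arr=[8 1 4 _ _] head=2 tail=3 count=1
After op 6 (write(3)): arr=[8 1 4 3 _] head=2 tail=4 count=2
After op 7 (write(17)): arr=[8 1 4 3 17] head=2 tail=0 count=3
After op 8 (write(19)): arr=[19 1 4 3 17] head=2 tail=1 count=4
After op 9 (write(10)): arr=[19 10 4 3 17] head=2 tail=2 count=5
After op 10 (write(16)): arr=[19 10 16 3 17] head=3 tail=3 count=5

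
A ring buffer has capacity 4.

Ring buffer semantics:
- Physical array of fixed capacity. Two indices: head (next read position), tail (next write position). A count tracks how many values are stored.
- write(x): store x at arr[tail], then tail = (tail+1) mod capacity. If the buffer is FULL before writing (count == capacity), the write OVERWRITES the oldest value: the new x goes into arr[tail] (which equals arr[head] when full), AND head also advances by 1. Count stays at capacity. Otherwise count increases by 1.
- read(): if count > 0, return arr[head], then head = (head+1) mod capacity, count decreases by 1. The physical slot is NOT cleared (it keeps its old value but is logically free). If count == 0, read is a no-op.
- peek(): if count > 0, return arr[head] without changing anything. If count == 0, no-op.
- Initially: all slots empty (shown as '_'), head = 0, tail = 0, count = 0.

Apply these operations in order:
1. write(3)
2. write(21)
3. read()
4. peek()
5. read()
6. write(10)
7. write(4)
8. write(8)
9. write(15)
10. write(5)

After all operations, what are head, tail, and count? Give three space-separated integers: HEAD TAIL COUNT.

Answer: 3 3 4

Derivation:
After op 1 (write(3)): arr=[3 _ _ _] head=0 tail=1 count=1
After op 2 (write(21)): arr=[3 21 _ _] head=0 tail=2 count=2
After op 3 (read()): arr=[3 21 _ _] head=1 tail=2 count=1
After op 4 (peek()): arr=[3 21 _ _] head=1 tail=2 count=1
After op 5 (read()): arr=[3 21 _ _] head=2 tail=2 count=0
After op 6 (write(10)): arr=[3 21 10 _] head=2 tail=3 count=1
After op 7 (write(4)): arr=[3 21 10 4] head=2 tail=0 count=2
After op 8 (write(8)): arr=[8 21 10 4] head=2 tail=1 count=3
After op 9 (write(15)): arr=[8 15 10 4] head=2 tail=2 count=4
After op 10 (write(5)): arr=[8 15 5 4] head=3 tail=3 count=4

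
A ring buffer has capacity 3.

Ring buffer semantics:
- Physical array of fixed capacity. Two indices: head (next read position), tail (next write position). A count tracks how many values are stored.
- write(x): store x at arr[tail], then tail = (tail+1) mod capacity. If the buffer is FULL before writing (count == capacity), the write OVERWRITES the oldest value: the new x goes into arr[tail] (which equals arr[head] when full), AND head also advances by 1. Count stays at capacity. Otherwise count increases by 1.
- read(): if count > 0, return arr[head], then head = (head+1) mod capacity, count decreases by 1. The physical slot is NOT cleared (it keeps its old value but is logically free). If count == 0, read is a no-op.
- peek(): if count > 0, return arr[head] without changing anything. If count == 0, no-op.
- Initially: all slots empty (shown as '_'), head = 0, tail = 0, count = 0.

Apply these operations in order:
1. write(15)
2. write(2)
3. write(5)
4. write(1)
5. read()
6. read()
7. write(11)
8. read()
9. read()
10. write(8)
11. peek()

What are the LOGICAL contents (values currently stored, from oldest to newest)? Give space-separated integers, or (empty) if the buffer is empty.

After op 1 (write(15)): arr=[15 _ _] head=0 tail=1 count=1
After op 2 (write(2)): arr=[15 2 _] head=0 tail=2 count=2
After op 3 (write(5)): arr=[15 2 5] head=0 tail=0 count=3
After op 4 (write(1)): arr=[1 2 5] head=1 tail=1 count=3
After op 5 (read()): arr=[1 2 5] head=2 tail=1 count=2
After op 6 (read()): arr=[1 2 5] head=0 tail=1 count=1
After op 7 (write(11)): arr=[1 11 5] head=0 tail=2 count=2
After op 8 (read()): arr=[1 11 5] head=1 tail=2 count=1
After op 9 (read()): arr=[1 11 5] head=2 tail=2 count=0
After op 10 (write(8)): arr=[1 11 8] head=2 tail=0 count=1
After op 11 (peek()): arr=[1 11 8] head=2 tail=0 count=1

Answer: 8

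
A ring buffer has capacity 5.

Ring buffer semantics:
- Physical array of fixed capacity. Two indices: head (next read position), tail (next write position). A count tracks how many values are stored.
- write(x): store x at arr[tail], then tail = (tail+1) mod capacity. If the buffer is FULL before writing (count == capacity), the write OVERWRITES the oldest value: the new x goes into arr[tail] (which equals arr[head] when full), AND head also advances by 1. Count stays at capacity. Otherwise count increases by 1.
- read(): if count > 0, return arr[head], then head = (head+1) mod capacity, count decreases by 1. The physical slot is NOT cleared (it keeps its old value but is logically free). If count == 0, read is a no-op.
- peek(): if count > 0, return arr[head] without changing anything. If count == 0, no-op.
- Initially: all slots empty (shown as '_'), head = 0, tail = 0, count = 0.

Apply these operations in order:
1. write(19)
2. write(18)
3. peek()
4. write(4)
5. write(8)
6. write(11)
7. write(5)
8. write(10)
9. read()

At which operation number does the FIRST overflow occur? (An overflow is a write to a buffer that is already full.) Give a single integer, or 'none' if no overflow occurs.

Answer: 7

Derivation:
After op 1 (write(19)): arr=[19 _ _ _ _] head=0 tail=1 count=1
After op 2 (write(18)): arr=[19 18 _ _ _] head=0 tail=2 count=2
After op 3 (peek()): arr=[19 18 _ _ _] head=0 tail=2 count=2
After op 4 (write(4)): arr=[19 18 4 _ _] head=0 tail=3 count=3
After op 5 (write(8)): arr=[19 18 4 8 _] head=0 tail=4 count=4
After op 6 (write(11)): arr=[19 18 4 8 11] head=0 tail=0 count=5
After op 7 (write(5)): arr=[5 18 4 8 11] head=1 tail=1 count=5
After op 8 (write(10)): arr=[5 10 4 8 11] head=2 tail=2 count=5
After op 9 (read()): arr=[5 10 4 8 11] head=3 tail=2 count=4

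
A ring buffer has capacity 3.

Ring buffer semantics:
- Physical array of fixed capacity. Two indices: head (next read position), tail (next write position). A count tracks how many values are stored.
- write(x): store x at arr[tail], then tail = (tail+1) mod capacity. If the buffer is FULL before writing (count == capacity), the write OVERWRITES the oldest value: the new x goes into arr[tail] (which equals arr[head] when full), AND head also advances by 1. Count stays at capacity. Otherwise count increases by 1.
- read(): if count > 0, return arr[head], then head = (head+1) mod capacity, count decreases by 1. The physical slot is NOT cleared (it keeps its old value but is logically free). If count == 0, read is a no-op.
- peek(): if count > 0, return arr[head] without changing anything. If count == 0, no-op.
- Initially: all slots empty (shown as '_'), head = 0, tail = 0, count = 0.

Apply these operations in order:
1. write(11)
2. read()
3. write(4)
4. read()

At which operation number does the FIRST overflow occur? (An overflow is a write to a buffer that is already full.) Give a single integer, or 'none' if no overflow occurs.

After op 1 (write(11)): arr=[11 _ _] head=0 tail=1 count=1
After op 2 (read()): arr=[11 _ _] head=1 tail=1 count=0
After op 3 (write(4)): arr=[11 4 _] head=1 tail=2 count=1
After op 4 (read()): arr=[11 4 _] head=2 tail=2 count=0

Answer: none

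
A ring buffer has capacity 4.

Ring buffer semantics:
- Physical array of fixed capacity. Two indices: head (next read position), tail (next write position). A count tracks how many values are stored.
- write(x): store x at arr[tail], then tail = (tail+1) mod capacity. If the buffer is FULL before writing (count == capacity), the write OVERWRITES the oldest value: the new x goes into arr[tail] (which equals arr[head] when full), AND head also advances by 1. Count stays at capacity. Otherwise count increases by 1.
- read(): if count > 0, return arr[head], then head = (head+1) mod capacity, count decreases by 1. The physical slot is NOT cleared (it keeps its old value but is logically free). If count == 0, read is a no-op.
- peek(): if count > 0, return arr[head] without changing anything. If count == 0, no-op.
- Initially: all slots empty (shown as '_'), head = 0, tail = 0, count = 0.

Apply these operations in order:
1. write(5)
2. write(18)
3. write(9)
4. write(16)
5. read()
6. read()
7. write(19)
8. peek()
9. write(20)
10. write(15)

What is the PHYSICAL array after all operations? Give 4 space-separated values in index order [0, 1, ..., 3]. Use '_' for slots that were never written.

After op 1 (write(5)): arr=[5 _ _ _] head=0 tail=1 count=1
After op 2 (write(18)): arr=[5 18 _ _] head=0 tail=2 count=2
After op 3 (write(9)): arr=[5 18 9 _] head=0 tail=3 count=3
After op 4 (write(16)): arr=[5 18 9 16] head=0 tail=0 count=4
After op 5 (read()): arr=[5 18 9 16] head=1 tail=0 count=3
After op 6 (read()): arr=[5 18 9 16] head=2 tail=0 count=2
After op 7 (write(19)): arr=[19 18 9 16] head=2 tail=1 count=3
After op 8 (peek()): arr=[19 18 9 16] head=2 tail=1 count=3
After op 9 (write(20)): arr=[19 20 9 16] head=2 tail=2 count=4
After op 10 (write(15)): arr=[19 20 15 16] head=3 tail=3 count=4

Answer: 19 20 15 16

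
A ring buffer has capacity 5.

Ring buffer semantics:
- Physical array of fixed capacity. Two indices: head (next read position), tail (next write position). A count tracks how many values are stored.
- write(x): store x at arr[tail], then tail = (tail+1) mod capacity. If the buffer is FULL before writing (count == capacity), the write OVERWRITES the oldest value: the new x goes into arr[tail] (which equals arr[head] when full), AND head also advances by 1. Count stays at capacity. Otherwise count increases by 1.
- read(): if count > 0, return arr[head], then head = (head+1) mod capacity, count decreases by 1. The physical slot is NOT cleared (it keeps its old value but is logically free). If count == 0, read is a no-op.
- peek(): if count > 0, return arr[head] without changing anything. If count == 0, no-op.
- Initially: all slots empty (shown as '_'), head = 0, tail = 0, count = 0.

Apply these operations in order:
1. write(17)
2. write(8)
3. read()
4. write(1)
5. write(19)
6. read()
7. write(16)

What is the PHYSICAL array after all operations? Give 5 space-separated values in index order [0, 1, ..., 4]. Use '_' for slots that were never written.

Answer: 17 8 1 19 16

Derivation:
After op 1 (write(17)): arr=[17 _ _ _ _] head=0 tail=1 count=1
After op 2 (write(8)): arr=[17 8 _ _ _] head=0 tail=2 count=2
After op 3 (read()): arr=[17 8 _ _ _] head=1 tail=2 count=1
After op 4 (write(1)): arr=[17 8 1 _ _] head=1 tail=3 count=2
After op 5 (write(19)): arr=[17 8 1 19 _] head=1 tail=4 count=3
After op 6 (read()): arr=[17 8 1 19 _] head=2 tail=4 count=2
After op 7 (write(16)): arr=[17 8 1 19 16] head=2 tail=0 count=3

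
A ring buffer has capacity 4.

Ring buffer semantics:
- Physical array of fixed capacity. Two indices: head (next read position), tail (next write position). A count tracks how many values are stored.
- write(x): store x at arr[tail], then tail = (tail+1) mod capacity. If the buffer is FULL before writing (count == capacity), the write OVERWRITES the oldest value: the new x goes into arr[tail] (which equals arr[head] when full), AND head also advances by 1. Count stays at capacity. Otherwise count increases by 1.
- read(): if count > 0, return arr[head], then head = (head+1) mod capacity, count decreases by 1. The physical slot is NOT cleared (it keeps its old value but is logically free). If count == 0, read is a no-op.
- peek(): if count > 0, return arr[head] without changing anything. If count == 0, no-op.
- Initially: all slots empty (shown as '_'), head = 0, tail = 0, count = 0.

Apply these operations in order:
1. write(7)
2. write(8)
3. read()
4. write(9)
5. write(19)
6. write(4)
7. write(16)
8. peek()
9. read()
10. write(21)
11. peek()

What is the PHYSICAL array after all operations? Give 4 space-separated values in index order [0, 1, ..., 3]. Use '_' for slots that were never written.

Answer: 4 16 21 19

Derivation:
After op 1 (write(7)): arr=[7 _ _ _] head=0 tail=1 count=1
After op 2 (write(8)): arr=[7 8 _ _] head=0 tail=2 count=2
After op 3 (read()): arr=[7 8 _ _] head=1 tail=2 count=1
After op 4 (write(9)): arr=[7 8 9 _] head=1 tail=3 count=2
After op 5 (write(19)): arr=[7 8 9 19] head=1 tail=0 count=3
After op 6 (write(4)): arr=[4 8 9 19] head=1 tail=1 count=4
After op 7 (write(16)): arr=[4 16 9 19] head=2 tail=2 count=4
After op 8 (peek()): arr=[4 16 9 19] head=2 tail=2 count=4
After op 9 (read()): arr=[4 16 9 19] head=3 tail=2 count=3
After op 10 (write(21)): arr=[4 16 21 19] head=3 tail=3 count=4
After op 11 (peek()): arr=[4 16 21 19] head=3 tail=3 count=4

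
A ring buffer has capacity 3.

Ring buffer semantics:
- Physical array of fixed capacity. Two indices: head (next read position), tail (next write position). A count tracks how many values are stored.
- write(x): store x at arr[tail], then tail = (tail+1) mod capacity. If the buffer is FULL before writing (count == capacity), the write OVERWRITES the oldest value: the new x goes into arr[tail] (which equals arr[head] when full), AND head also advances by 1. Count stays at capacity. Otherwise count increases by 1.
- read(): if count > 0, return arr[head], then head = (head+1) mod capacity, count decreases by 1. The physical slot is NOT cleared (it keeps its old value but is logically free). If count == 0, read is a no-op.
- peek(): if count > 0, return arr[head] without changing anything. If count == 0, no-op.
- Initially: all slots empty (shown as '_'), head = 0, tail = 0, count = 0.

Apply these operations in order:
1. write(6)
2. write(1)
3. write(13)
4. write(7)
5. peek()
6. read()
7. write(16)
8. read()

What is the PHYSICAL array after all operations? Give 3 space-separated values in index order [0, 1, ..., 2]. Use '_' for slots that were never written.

After op 1 (write(6)): arr=[6 _ _] head=0 tail=1 count=1
After op 2 (write(1)): arr=[6 1 _] head=0 tail=2 count=2
After op 3 (write(13)): arr=[6 1 13] head=0 tail=0 count=3
After op 4 (write(7)): arr=[7 1 13] head=1 tail=1 count=3
After op 5 (peek()): arr=[7 1 13] head=1 tail=1 count=3
After op 6 (read()): arr=[7 1 13] head=2 tail=1 count=2
After op 7 (write(16)): arr=[7 16 13] head=2 tail=2 count=3
After op 8 (read()): arr=[7 16 13] head=0 tail=2 count=2

Answer: 7 16 13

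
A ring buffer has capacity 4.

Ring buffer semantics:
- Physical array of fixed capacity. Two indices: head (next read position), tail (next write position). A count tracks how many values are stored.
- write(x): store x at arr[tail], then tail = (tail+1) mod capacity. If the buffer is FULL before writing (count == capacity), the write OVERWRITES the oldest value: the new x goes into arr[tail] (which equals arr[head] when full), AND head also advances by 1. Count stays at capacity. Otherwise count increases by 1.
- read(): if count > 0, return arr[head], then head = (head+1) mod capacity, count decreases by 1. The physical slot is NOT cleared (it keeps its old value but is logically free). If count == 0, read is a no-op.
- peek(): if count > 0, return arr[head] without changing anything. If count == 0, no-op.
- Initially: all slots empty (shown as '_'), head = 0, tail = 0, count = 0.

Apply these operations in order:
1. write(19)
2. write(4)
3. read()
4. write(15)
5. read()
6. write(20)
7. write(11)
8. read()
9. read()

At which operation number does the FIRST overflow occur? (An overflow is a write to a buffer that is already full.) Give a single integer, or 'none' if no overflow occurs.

Answer: none

Derivation:
After op 1 (write(19)): arr=[19 _ _ _] head=0 tail=1 count=1
After op 2 (write(4)): arr=[19 4 _ _] head=0 tail=2 count=2
After op 3 (read()): arr=[19 4 _ _] head=1 tail=2 count=1
After op 4 (write(15)): arr=[19 4 15 _] head=1 tail=3 count=2
After op 5 (read()): arr=[19 4 15 _] head=2 tail=3 count=1
After op 6 (write(20)): arr=[19 4 15 20] head=2 tail=0 count=2
After op 7 (write(11)): arr=[11 4 15 20] head=2 tail=1 count=3
After op 8 (read()): arr=[11 4 15 20] head=3 tail=1 count=2
After op 9 (read()): arr=[11 4 15 20] head=0 tail=1 count=1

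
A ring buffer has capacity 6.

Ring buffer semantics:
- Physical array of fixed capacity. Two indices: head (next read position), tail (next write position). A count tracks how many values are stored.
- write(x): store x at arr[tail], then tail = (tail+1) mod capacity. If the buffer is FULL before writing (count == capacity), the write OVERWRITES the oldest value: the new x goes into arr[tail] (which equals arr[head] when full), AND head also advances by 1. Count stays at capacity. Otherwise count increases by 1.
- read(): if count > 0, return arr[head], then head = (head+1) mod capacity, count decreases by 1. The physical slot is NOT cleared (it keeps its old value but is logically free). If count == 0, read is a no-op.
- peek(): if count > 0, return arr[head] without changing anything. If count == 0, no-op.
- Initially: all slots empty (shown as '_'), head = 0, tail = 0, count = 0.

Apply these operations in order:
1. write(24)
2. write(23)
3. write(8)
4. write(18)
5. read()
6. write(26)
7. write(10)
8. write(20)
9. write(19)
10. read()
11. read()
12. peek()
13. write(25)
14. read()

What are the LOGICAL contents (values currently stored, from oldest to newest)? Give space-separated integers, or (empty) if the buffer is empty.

Answer: 10 20 19 25

Derivation:
After op 1 (write(24)): arr=[24 _ _ _ _ _] head=0 tail=1 count=1
After op 2 (write(23)): arr=[24 23 _ _ _ _] head=0 tail=2 count=2
After op 3 (write(8)): arr=[24 23 8 _ _ _] head=0 tail=3 count=3
After op 4 (write(18)): arr=[24 23 8 18 _ _] head=0 tail=4 count=4
After op 5 (read()): arr=[24 23 8 18 _ _] head=1 tail=4 count=3
After op 6 (write(26)): arr=[24 23 8 18 26 _] head=1 tail=5 count=4
After op 7 (write(10)): arr=[24 23 8 18 26 10] head=1 tail=0 count=5
After op 8 (write(20)): arr=[20 23 8 18 26 10] head=1 tail=1 count=6
After op 9 (write(19)): arr=[20 19 8 18 26 10] head=2 tail=2 count=6
After op 10 (read()): arr=[20 19 8 18 26 10] head=3 tail=2 count=5
After op 11 (read()): arr=[20 19 8 18 26 10] head=4 tail=2 count=4
After op 12 (peek()): arr=[20 19 8 18 26 10] head=4 tail=2 count=4
After op 13 (write(25)): arr=[20 19 25 18 26 10] head=4 tail=3 count=5
After op 14 (read()): arr=[20 19 25 18 26 10] head=5 tail=3 count=4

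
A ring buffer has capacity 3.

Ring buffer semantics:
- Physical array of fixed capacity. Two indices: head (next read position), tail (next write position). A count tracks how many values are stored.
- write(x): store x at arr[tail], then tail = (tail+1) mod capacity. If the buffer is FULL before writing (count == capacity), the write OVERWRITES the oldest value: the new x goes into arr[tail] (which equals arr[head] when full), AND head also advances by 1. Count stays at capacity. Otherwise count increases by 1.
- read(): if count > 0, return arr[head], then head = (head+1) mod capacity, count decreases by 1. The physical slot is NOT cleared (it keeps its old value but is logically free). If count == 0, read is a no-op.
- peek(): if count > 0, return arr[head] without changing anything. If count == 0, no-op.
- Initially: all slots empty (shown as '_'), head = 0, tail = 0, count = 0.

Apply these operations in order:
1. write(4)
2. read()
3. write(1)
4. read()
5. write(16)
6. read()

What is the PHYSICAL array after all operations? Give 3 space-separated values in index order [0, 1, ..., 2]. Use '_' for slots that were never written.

After op 1 (write(4)): arr=[4 _ _] head=0 tail=1 count=1
After op 2 (read()): arr=[4 _ _] head=1 tail=1 count=0
After op 3 (write(1)): arr=[4 1 _] head=1 tail=2 count=1
After op 4 (read()): arr=[4 1 _] head=2 tail=2 count=0
After op 5 (write(16)): arr=[4 1 16] head=2 tail=0 count=1
After op 6 (read()): arr=[4 1 16] head=0 tail=0 count=0

Answer: 4 1 16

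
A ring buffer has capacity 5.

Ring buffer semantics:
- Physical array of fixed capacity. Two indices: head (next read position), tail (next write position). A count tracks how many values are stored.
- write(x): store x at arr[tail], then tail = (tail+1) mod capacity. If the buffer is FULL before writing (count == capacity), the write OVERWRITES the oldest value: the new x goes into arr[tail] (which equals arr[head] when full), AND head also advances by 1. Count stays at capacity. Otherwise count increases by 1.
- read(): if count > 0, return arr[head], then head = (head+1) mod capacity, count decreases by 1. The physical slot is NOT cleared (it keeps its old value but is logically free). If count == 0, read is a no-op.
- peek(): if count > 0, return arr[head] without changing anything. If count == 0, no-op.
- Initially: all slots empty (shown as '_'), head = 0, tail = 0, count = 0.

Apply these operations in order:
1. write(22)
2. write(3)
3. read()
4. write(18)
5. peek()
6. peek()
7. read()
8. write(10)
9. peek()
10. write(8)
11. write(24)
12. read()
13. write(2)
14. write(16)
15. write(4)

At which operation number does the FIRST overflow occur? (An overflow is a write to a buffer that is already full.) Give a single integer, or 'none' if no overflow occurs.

Answer: 15

Derivation:
After op 1 (write(22)): arr=[22 _ _ _ _] head=0 tail=1 count=1
After op 2 (write(3)): arr=[22 3 _ _ _] head=0 tail=2 count=2
After op 3 (read()): arr=[22 3 _ _ _] head=1 tail=2 count=1
After op 4 (write(18)): arr=[22 3 18 _ _] head=1 tail=3 count=2
After op 5 (peek()): arr=[22 3 18 _ _] head=1 tail=3 count=2
After op 6 (peek()): arr=[22 3 18 _ _] head=1 tail=3 count=2
After op 7 (read()): arr=[22 3 18 _ _] head=2 tail=3 count=1
After op 8 (write(10)): arr=[22 3 18 10 _] head=2 tail=4 count=2
After op 9 (peek()): arr=[22 3 18 10 _] head=2 tail=4 count=2
After op 10 (write(8)): arr=[22 3 18 10 8] head=2 tail=0 count=3
After op 11 (write(24)): arr=[24 3 18 10 8] head=2 tail=1 count=4
After op 12 (read()): arr=[24 3 18 10 8] head=3 tail=1 count=3
After op 13 (write(2)): arr=[24 2 18 10 8] head=3 tail=2 count=4
After op 14 (write(16)): arr=[24 2 16 10 8] head=3 tail=3 count=5
After op 15 (write(4)): arr=[24 2 16 4 8] head=4 tail=4 count=5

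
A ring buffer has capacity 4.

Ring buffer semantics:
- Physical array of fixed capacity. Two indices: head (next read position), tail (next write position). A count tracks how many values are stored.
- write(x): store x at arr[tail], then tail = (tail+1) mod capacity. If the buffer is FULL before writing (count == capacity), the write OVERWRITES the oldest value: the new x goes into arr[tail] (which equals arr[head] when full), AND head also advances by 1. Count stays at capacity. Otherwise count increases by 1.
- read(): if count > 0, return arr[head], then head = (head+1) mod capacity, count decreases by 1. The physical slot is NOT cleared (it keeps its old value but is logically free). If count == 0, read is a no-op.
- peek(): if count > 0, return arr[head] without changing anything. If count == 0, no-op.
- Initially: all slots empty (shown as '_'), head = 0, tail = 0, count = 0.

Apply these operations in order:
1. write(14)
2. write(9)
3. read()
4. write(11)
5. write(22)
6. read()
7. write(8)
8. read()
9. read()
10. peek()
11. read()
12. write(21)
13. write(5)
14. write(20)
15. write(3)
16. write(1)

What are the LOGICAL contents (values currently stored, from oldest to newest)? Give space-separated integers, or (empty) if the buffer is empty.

Answer: 5 20 3 1

Derivation:
After op 1 (write(14)): arr=[14 _ _ _] head=0 tail=1 count=1
After op 2 (write(9)): arr=[14 9 _ _] head=0 tail=2 count=2
After op 3 (read()): arr=[14 9 _ _] head=1 tail=2 count=1
After op 4 (write(11)): arr=[14 9 11 _] head=1 tail=3 count=2
After op 5 (write(22)): arr=[14 9 11 22] head=1 tail=0 count=3
After op 6 (read()): arr=[14 9 11 22] head=2 tail=0 count=2
After op 7 (write(8)): arr=[8 9 11 22] head=2 tail=1 count=3
After op 8 (read()): arr=[8 9 11 22] head=3 tail=1 count=2
After op 9 (read()): arr=[8 9 11 22] head=0 tail=1 count=1
After op 10 (peek()): arr=[8 9 11 22] head=0 tail=1 count=1
After op 11 (read()): arr=[8 9 11 22] head=1 tail=1 count=0
After op 12 (write(21)): arr=[8 21 11 22] head=1 tail=2 count=1
After op 13 (write(5)): arr=[8 21 5 22] head=1 tail=3 count=2
After op 14 (write(20)): arr=[8 21 5 20] head=1 tail=0 count=3
After op 15 (write(3)): arr=[3 21 5 20] head=1 tail=1 count=4
After op 16 (write(1)): arr=[3 1 5 20] head=2 tail=2 count=4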